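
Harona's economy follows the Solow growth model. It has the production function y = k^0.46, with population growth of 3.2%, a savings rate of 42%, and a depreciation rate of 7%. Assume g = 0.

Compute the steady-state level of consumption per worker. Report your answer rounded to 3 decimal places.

c* = 1.937

Steady state requires s·f(k) = (n + δ)·k, i.e. s·k^α = (n + δ)·k.
Dividing both sides by k: k^(1−α) = s / (n + δ).
k^0.54 = 0.42 / (0.032 + 0.070) = 0.42 / 0.102 = 4.1176
k* = 4.1176^(1/0.54) ≈ 13.7477
y* = (k*)^α = 13.7477^0.46 ≈ 3.3388
c* = (1 − s)·y* = (1 − 0.42) × 3.3388 ≈ 1.9365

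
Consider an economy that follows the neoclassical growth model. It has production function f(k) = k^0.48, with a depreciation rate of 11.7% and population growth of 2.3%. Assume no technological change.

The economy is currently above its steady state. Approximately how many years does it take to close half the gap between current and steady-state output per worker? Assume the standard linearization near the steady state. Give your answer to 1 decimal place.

Near the steady state the convergence rate is λ = (1 − α)(n + δ).
λ = (1 − 0.48) × 0.140 = 0.52 × 0.140 = 0.0728
Half-life = ln 2 / λ = 0.6931 / 0.0728 ≈ 9.52 years

half-life ≈ 9.5 years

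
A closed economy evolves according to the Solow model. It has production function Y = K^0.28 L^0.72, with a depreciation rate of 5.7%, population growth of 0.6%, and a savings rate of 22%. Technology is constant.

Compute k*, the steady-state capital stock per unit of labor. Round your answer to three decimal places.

In steady state, investment equals break-even investment: s·k^α = (n + δ)·k.
Dividing both sides by k: k^(1−α) = s / (n + δ).
k^0.72 = 0.22 / (0.006 + 0.057) = 0.22 / 0.063 = 3.4921
k* = 3.4921^(1/0.72) ≈ 5.6792

k* ≈ 5.679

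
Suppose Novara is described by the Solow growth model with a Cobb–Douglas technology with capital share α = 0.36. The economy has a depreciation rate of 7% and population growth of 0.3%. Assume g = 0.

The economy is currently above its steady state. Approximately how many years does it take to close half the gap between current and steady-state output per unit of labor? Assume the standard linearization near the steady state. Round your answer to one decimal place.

half-life ≈ 14.8 years

Near the steady state the convergence rate is λ = (1 − α)(n + δ).
λ = (1 − 0.36) × 0.073 = 0.64 × 0.073 = 0.04672
Half-life = ln 2 / λ = 0.6931 / 0.04672 ≈ 14.84 years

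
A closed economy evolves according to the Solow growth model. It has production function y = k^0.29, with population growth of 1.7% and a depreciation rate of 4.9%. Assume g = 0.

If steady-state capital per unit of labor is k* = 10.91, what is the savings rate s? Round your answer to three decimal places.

At the steady state, Δk = 0, so s·k^α = (n + δ)·k.
So s / (n + δ) = (k*)^(1−α) = 10.91^0.71 = 5.4558.
Therefore s = 5.4558 × (n + δ) = 5.4558 × 0.066 = 0.3601.

s ≈ 0.360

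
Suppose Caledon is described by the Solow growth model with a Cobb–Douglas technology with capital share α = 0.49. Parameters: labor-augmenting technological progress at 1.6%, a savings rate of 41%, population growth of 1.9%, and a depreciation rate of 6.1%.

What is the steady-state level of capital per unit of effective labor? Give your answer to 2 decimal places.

At the steady state, Δk = 0, so s·k^α = (n + g + δ)·k.
Rearranging, k^(1−α) = s / (n + g + δ).
k^0.51 = 0.41 / (0.019 + 0.016 + 0.061) = 0.41 / 0.096 = 4.2708
k* = 4.2708^(1/0.51) ≈ 17.2303

k* = 17.23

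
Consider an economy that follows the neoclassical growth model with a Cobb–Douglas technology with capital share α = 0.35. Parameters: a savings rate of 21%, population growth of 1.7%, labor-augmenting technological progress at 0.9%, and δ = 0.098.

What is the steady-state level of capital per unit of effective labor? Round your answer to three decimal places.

Steady state requires s·f(k) = (n + g + δ)·k, i.e. s·k^α = (n + g + δ)·k.
Dividing both sides by k: k^(1−α) = s / (n + g + δ).
k^0.65 = 0.21 / (0.017 + 0.009 + 0.098) = 0.21 / 0.124 = 1.6935
k* = 1.6935^(1/0.65) ≈ 2.2489

k* ≈ 2.249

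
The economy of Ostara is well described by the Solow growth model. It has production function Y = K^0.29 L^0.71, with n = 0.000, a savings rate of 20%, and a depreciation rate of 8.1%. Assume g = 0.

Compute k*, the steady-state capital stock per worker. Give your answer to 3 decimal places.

Steady state requires s·f(k) = (n + δ)·k, i.e. s·k^α = (n + δ)·k.
Dividing both sides by k: k^(1−α) = s / (n + δ).
k^0.71 = 0.20 / (0.000 + 0.081) = 0.20 / 0.081 = 2.4691
k* = 2.4691^(1/0.71) ≈ 3.5717

k* ≈ 3.572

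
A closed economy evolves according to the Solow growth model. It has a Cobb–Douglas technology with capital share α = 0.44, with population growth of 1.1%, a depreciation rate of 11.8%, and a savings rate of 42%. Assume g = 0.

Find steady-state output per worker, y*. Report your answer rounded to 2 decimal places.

At the steady state, Δk = 0, so s·k^α = (n + δ)·k.
Dividing both sides by k: k^(1−α) = s / (n + δ).
k^0.56 = 0.42 / (0.011 + 0.118) = 0.42 / 0.129 = 3.2558
k* = 3.2558^(1/0.56) ≈ 8.2311
y* = (k*)^α = 8.2311^0.44 ≈ 2.5281

y* ≈ 2.53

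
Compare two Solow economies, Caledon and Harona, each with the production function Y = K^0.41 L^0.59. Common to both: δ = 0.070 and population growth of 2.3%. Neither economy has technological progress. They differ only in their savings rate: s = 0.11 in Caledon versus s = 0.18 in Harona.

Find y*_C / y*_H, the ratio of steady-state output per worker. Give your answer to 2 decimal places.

Steady-state y* = [s/(n + δ)]^(α/(1−α)), so the ratio is [ (s_C/(n + δ)_C) / (s_H/(n + δ)_H) ]^0.6949.
s_C/(n + δ)_C = 0.11/0.093 = 1.1828; s_H/(n + δ)_H = 0.18/0.093 = 1.9355.
Ratio = (1.1828/1.9355)^0.6949 = 0.6111^0.6949 ≈ 0.7102

ratio ≈ 0.71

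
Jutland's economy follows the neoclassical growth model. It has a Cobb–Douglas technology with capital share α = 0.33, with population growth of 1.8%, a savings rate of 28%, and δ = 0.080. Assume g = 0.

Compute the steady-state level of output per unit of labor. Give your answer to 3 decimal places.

y* = 1.677

At the steady state, Δk = 0, so s·k^α = (n + δ)·k.
Rearranging, k^(1−α) = s / (n + δ).
k^0.67 = 0.28 / (0.018 + 0.080) = 0.28 / 0.098 = 2.8571
k* = 2.8571^(1/0.67) ≈ 4.7917
y* = (k*)^α = 4.7917^0.33 ≈ 1.6771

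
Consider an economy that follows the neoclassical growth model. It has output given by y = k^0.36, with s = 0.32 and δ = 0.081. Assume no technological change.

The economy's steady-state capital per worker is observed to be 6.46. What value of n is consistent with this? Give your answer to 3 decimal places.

Steady state requires s·f(k) = (n + δ)·k, i.e. s·k^α = (n + δ)·k.
So s / (n + δ) = (k*)^(1−α) = 6.46^0.64 = 3.3003.
Therefore n + δ = s / 3.3003 = 0.32 / 3.3003 = 0.0970, so n = 0.0970 − 0.081 = 0.0160.

n ≈ 0.016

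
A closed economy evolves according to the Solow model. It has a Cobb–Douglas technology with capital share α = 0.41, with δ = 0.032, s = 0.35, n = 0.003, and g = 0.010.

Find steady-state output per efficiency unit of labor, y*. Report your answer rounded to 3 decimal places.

At the steady state, Δk = 0, so s·k^α = (n + g + δ)·k.
Rearranging, k^(1−α) = s / (n + g + δ).
k^0.59 = 0.35 / (0.003 + 0.010 + 0.032) = 0.35 / 0.045 = 7.7778
k* = 7.7778^(1/0.59) ≈ 32.3539
y* = (k*)^α = 32.3539^0.41 ≈ 4.1598

y* = 4.160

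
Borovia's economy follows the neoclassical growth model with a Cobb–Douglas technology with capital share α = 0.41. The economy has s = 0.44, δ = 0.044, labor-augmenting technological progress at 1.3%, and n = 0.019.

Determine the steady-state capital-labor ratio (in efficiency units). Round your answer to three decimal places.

k* = 19.616

At the steady state, Δk = 0, so s·k^α = (n + g + δ)·k.
Dividing both sides by k: k^(1−α) = s / (n + g + δ).
k^0.59 = 0.44 / (0.019 + 0.013 + 0.044) = 0.44 / 0.076 = 5.7895
k* = 5.7895^(1/0.59) ≈ 19.6161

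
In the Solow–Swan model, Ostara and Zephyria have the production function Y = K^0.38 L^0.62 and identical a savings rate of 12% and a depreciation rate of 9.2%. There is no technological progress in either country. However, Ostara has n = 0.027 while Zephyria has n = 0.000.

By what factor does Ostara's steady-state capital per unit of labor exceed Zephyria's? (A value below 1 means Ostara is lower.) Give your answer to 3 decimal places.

Steady-state k* = [s/(n + δ)]^(1/(1−α)), so the ratio is [ (s_O/(n + δ)_O) / (s_Z/(n + δ)_Z) ]^1.6129.
s_O/(n + δ)_O = 0.12/0.119 = 1.0084; s_Z/(n + δ)_Z = 0.12/0.092 = 1.3043.
Ratio = (1.0084/1.3043)^1.6129 = 0.7731^1.6129 ≈ 0.6603

k*_O / k*_Z ≈ 0.660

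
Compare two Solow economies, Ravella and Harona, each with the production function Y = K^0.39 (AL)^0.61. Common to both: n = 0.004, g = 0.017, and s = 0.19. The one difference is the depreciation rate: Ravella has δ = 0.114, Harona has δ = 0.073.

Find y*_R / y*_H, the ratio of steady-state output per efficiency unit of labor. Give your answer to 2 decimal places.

Steady-state y* = [s/(n + g + δ)]^(α/(1−α)), so the ratio is [ (s_R/(n + g + δ)_R) / (s_H/(n + g + δ)_H) ]^0.6393.
s_R/(n + g + δ)_R = 0.19/0.135 = 1.4074; s_H/(n + g + δ)_H = 0.19/0.094 = 2.0213.
Ratio = (1.4074/2.0213)^0.6393 = 0.6963^0.6393 ≈ 0.7934

ratio ≈ 0.79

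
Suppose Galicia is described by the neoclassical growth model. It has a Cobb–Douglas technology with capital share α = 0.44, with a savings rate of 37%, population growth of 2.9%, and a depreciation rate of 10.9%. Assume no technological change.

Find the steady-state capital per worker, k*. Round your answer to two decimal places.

Steady state requires s·f(k) = (n + δ)·k, i.e. s·k^α = (n + δ)·k.
Dividing both sides by k: k^(1−α) = s / (n + δ).
k^0.56 = 0.37 / (0.029 + 0.109) = 0.37 / 0.138 = 2.6812
k* = 2.6812^(1/0.56) ≈ 5.8193

k* ≈ 5.82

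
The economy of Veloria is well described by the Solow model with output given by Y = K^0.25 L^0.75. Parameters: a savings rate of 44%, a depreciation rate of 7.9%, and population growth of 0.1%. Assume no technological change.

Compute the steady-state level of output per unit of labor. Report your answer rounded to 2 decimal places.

Steady state requires s·f(k) = (n + δ)·k, i.e. s·k^α = (n + δ)·k.
Rearranging, k^(1−α) = s / (n + δ).
k^0.75 = 0.44 / (0.001 + 0.079) = 0.44 / 0.080 = 5.5000
k* = 5.5000^(1/0.75) ≈ 9.7085
y* = (k*)^α = 9.7085^0.25 ≈ 1.7652

y* = 1.77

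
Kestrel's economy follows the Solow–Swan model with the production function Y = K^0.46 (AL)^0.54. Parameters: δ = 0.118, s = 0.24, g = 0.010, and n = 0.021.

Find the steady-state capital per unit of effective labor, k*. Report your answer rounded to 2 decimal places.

Steady state requires s·f(k) = (n + g + δ)·k, i.e. s·k^α = (n + g + δ)·k.
Dividing both sides by k: k^(1−α) = s / (n + g + δ).
k^0.54 = 0.24 / (0.021 + 0.010 + 0.118) = 0.24 / 0.149 = 1.6107
k* = 1.6107^(1/0.54) ≈ 2.4175

k* ≈ 2.42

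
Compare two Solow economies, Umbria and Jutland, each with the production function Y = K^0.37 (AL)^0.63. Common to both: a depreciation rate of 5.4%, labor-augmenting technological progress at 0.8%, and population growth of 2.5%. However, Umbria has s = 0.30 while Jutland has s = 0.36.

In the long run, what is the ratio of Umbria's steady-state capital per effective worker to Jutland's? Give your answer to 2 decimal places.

Steady-state k* = [s/(n + g + δ)]^(1/(1−α)), so the ratio is [ (s_U/(n + g + δ)_U) / (s_J/(n + g + δ)_J) ]^1.5873.
s_U/(n + g + δ)_U = 0.30/0.087 = 3.4483; s_J/(n + g + δ)_J = 0.36/0.087 = 4.1379.
Ratio = (3.4483/4.1379)^1.5873 = 0.8333^1.5873 ≈ 0.7487

k*_U / k*_J ≈ 0.75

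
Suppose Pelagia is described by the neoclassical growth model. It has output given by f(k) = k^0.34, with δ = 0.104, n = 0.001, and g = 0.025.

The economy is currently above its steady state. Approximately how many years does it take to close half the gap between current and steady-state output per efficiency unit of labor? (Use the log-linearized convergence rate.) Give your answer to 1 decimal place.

t_½ ≈ 8.1 years

Near the steady state the convergence rate is λ = (1 − α)(n + g + δ).
λ = (1 − 0.34) × 0.130 = 0.66 × 0.130 = 0.0858
Half-life = ln 2 / λ = 0.6931 / 0.0858 ≈ 8.08 years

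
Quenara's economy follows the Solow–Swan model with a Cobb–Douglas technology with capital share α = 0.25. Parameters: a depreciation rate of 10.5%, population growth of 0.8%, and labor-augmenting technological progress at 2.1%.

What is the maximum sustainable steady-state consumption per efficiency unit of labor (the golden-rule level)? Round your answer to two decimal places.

At the golden rule, f'(k) = n + g + δ, so α·k^(α−1) = n + g + δ and k_gold = (α/(n + g + δ))^(1/(1−α)).
k_gold = (0.25/0.134)^(1/0.75) = 1.8657^1.3333 ≈ 2.2967
c_gold = f(k_gold) − (n + g + δ)·k_gold = 1.2311 − 0.134×2.2967 ≈ 0.9233

c_gold ≈ 0.92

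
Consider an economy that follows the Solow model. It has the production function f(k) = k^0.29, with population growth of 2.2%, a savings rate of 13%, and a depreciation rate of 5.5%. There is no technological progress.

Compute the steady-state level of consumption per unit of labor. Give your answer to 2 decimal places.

At the steady state, Δk = 0, so s·k^α = (n + δ)·k.
Dividing both sides by k: k^(1−α) = s / (n + δ).
k^0.71 = 0.13 / (0.022 + 0.055) = 0.13 / 0.077 = 1.6883
k* = 1.6883^(1/0.71) ≈ 2.0910
y* = (k*)^α = 2.0910^0.29 ≈ 1.2385
c* = (1 − s)·y* = (1 − 0.13) × 1.2385 ≈ 1.0775

c* ≈ 1.08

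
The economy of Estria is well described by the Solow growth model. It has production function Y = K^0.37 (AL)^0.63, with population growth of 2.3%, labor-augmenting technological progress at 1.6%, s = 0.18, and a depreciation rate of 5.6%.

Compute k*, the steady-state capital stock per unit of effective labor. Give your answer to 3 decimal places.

k* = 2.758

At the steady state, Δk = 0, so s·k^α = (n + g + δ)·k.
Dividing both sides by k: k^(1−α) = s / (n + g + δ).
k^0.63 = 0.18 / (0.023 + 0.016 + 0.056) = 0.18 / 0.095 = 1.8947
k* = 1.8947^(1/0.63) ≈ 2.7577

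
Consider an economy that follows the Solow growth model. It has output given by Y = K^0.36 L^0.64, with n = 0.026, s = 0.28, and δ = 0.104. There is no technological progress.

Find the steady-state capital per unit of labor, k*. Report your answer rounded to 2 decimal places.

k* = 3.32

At the steady state, Δk = 0, so s·k^α = (n + δ)·k.
Dividing both sides by k: k^(1−α) = s / (n + δ).
k^0.64 = 0.28 / (0.026 + 0.104) = 0.28 / 0.130 = 2.1538
k* = 2.1538^(1/0.64) ≈ 3.3161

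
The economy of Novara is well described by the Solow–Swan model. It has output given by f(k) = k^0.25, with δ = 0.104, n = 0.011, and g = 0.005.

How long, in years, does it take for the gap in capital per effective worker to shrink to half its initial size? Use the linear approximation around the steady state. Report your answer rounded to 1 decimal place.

t_½ ≈ 7.7 years

Near the steady state the convergence rate is λ = (1 − α)(n + g + δ).
λ = (1 − 0.25) × 0.120 = 0.75 × 0.120 = 0.0900
Half-life = ln 2 / λ = 0.6931 / 0.0900 ≈ 7.70 years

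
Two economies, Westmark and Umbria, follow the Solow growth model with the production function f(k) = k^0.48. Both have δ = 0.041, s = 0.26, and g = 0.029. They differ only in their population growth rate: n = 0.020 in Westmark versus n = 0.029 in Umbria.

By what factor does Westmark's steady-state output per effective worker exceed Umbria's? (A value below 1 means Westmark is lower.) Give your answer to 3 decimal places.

ratio ≈ 1.092

Steady-state y* = [s/(n + g + δ)]^(α/(1−α)), so the ratio is [ (s_W/(n + g + δ)_W) / (s_U/(n + g + δ)_U) ]^0.9231.
s_W/(n + g + δ)_W = 0.26/0.090 = 2.8889; s_U/(n + g + δ)_U = 0.26/0.099 = 2.6263.
Ratio = (2.8889/2.6263)^0.9231 = 1.1000^0.9231 ≈ 1.0920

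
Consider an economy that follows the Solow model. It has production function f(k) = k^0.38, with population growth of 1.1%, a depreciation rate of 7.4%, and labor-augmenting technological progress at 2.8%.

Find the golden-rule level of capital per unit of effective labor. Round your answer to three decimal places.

k_gold ≈ 7.072

The golden rule sets f'(k) = n + g + δ, i.e. α·k^(α−1) = n + g + δ.
So k^(1−α) = α / (n + g + δ) = 0.38 / 0.113 = 3.3628.
k_gold = 3.3628^(1/0.62) ≈ 7.0716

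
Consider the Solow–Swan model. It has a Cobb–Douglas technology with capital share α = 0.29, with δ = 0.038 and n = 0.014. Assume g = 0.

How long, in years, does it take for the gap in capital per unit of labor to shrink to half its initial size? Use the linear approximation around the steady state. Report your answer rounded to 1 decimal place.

Near the steady state the convergence rate is λ = (1 − α)(n + δ).
λ = (1 − 0.29) × 0.052 = 0.71 × 0.052 = 0.03692
Half-life = ln 2 / λ = 0.6931 / 0.03692 ≈ 18.77 years

t_½ ≈ 18.8 years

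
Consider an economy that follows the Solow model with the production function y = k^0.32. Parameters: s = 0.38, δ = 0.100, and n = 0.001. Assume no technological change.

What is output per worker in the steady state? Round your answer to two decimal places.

Steady state requires s·f(k) = (n + δ)·k, i.e. s·k^α = (n + δ)·k.
Dividing both sides by k: k^(1−α) = s / (n + δ).
k^0.68 = 0.38 / (0.001 + 0.100) = 0.38 / 0.101 = 3.7624
k* = 3.7624^(1/0.68) ≈ 7.0189
y* = (k*)^α = 7.0189^0.32 ≈ 1.8655

y* ≈ 1.87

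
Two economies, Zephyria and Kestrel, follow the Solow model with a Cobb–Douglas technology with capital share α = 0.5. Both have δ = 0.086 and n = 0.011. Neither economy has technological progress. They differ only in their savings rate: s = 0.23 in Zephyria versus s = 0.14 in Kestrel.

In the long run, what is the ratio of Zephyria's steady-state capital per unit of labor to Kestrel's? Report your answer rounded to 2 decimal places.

ratio ≈ 2.70

Steady-state k* = [s/(n + δ)]^(1/(1−α)), so the ratio is [ (s_Z/(n + δ)_Z) / (s_K/(n + δ)_K) ]^2.
s_Z/(n + δ)_Z = 0.23/0.097 = 2.3711; s_K/(n + δ)_K = 0.14/0.097 = 1.4433.
Ratio = (2.3711/1.4433)^2 = 1.6428^2 ≈ 2.6988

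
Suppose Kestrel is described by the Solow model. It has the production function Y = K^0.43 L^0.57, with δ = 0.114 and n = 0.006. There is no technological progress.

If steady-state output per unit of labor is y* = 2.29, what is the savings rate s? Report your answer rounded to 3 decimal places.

s ≈ 0.360

In steady state, investment equals break-even investment: s·k^α = (n + δ)·k.
Since y* = [s/(n + δ)]^(α/(1−α)), we have s/(n + δ) = (y*)^((1−α)/α) = 2.29^1.3256 = 2.9991.
Therefore s = 2.9991 × (n + δ) = 2.9991 × 0.120 = 0.3599.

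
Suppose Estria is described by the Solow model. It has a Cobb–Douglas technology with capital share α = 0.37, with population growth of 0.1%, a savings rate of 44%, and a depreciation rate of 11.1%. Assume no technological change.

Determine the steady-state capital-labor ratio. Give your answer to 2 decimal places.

Steady state requires s·f(k) = (n + δ)·k, i.e. s·k^α = (n + δ)·k.
Dividing both sides by k: k^(1−α) = s / (n + δ).
k^0.63 = 0.44 / (0.001 + 0.111) = 0.44 / 0.112 = 3.9286
k* = 3.9286^(1/0.63) ≈ 8.7747

k* ≈ 8.77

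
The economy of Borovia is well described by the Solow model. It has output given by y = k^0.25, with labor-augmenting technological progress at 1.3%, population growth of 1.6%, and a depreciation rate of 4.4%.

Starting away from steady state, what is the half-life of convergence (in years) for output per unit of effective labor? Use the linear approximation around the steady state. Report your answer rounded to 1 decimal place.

t_½ ≈ 12.7 years

Near the steady state the convergence rate is λ = (1 − α)(n + g + δ).
λ = (1 − 0.25) × 0.073 = 0.75 × 0.073 = 0.05475
Half-life = ln 2 / λ = 0.6931 / 0.05475 ≈ 12.66 years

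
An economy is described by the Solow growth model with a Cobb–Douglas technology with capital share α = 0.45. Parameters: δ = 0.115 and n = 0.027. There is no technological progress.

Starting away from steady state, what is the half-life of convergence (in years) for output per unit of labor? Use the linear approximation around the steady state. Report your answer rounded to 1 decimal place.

half-life ≈ 8.9 years

Near the steady state the convergence rate is λ = (1 − α)(n + δ).
λ = (1 − 0.45) × 0.142 = 0.55 × 0.142 = 0.0781
Half-life = ln 2 / λ = 0.6931 / 0.0781 ≈ 8.87 years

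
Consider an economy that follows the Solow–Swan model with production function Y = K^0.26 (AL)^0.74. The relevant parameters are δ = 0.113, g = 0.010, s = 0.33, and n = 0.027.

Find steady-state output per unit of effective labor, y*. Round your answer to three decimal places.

At the steady state, Δk = 0, so s·k^α = (n + g + δ)·k.
Rearranging, k^(1−α) = s / (n + g + δ).
k^0.74 = 0.33 / (0.027 + 0.010 + 0.113) = 0.33 / 0.150 = 2.2000
k* = 2.2000^(1/0.74) ≈ 2.9022
y* = (k*)^α = 2.9022^0.26 ≈ 1.3192

y* ≈ 1.319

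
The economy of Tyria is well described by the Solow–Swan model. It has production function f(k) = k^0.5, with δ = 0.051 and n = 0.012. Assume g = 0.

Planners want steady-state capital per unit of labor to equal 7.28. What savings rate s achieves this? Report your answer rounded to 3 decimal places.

At the steady state, Δk = 0, so s·k^α = (n + δ)·k.
So s / (n + δ) = (k*)^(1−α) = 7.28^0.5 = 2.6981.
Therefore s = 2.6981 × (n + δ) = 2.6981 × 0.063 = 0.1700.

s ≈ 0.170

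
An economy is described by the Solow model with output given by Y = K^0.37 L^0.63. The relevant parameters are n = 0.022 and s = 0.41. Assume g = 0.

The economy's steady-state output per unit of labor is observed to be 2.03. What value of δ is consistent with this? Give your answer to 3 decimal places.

δ ≈ 0.101

Steady state requires s·f(k) = (n + δ)·k, i.e. s·k^α = (n + δ)·k.
Since y* = [s/(n + δ)]^(α/(1−α)), we have s/(n + δ) = (y*)^((1−α)/α) = 2.03^1.7027 = 3.3387.
Therefore n + δ = s / 3.3387 = 0.41 / 3.3387 = 0.1228, so δ = 0.1228 − 0.022 = 0.1008.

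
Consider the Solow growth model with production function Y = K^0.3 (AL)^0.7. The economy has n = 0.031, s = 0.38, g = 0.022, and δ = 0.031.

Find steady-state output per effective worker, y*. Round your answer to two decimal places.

y* ≈ 1.91

In steady state, investment equals break-even investment: s·k^α = (n + g + δ)·k.
Rearranging, k^(1−α) = s / (n + g + δ).
k^0.7 = 0.38 / (0.031 + 0.022 + 0.031) = 0.38 / 0.084 = 4.5238
k* = 4.5238^(1/0.7) ≈ 8.6384
y* = (k*)^α = 8.6384^0.3 ≈ 1.9095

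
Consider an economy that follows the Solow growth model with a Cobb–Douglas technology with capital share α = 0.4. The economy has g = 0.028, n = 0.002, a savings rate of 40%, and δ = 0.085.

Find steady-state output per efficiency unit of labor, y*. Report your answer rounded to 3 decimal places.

Steady state requires s·f(k) = (n + g + δ)·k, i.e. s·k^α = (n + g + δ)·k.
Rearranging, k^(1−α) = s / (n + g + δ).
k^0.6 = 0.40 / (0.002 + 0.028 + 0.085) = 0.40 / 0.115 = 3.4783
k* = 3.4783^(1/0.6) ≈ 7.9851
y* = (k*)^α = 7.9851^0.4 ≈ 2.2957

y* ≈ 2.296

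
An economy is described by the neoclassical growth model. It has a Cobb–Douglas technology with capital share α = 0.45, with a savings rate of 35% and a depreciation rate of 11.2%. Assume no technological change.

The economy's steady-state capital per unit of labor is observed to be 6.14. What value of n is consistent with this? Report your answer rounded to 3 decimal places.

In steady state, investment equals break-even investment: s·k^α = (n + δ)·k.
So s / (n + δ) = (k*)^(1−α) = 6.14^0.55 = 2.7133.
Therefore n + δ = s / 2.7133 = 0.35 / 2.7133 = 0.1290, so n = 0.1290 − 0.112 = 0.0170.

n ≈ 0.017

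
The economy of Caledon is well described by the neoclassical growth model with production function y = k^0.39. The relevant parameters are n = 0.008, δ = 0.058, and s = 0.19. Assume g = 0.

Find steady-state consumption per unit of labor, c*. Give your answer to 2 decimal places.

c* = 1.59

In steady state, investment equals break-even investment: s·k^α = (n + δ)·k.
Rearranging, k^(1−α) = s / (n + δ).
k^0.61 = 0.19 / (0.008 + 0.058) = 0.19 / 0.066 = 2.8788
k* = 2.8788^(1/0.61) ≈ 5.6599
y* = (k*)^α = 5.6599^0.39 ≈ 1.9661
c* = (1 − s)·y* = (1 − 0.19) × 1.9661 ≈ 1.5925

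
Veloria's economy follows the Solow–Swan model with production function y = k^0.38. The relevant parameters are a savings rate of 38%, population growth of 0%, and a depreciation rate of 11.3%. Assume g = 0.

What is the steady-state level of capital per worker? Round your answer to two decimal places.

k* = 7.07

At the steady state, Δk = 0, so s·k^α = (n + δ)·k.
Rearranging, k^(1−α) = s / (n + δ).
k^0.62 = 0.38 / (0.000 + 0.113) = 0.38 / 0.113 = 3.3628
k* = 3.3628^(1/0.62) ≈ 7.0716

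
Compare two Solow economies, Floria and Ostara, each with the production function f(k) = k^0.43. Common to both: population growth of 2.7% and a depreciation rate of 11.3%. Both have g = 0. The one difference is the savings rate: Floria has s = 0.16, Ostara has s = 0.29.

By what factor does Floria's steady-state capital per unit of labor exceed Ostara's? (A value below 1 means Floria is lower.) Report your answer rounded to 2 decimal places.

Steady-state k* = [s/(n + δ)]^(1/(1−α)), so the ratio is [ (s_F/(n + δ)_F) / (s_O/(n + δ)_O) ]^1.7544.
s_F/(n + δ)_F = 0.16/0.140 = 1.1429; s_O/(n + δ)_O = 0.29/0.140 = 2.0714.
Ratio = (1.1429/2.0714)^1.7544 = 0.5518^1.7544 ≈ 0.3524

ratio ≈ 0.35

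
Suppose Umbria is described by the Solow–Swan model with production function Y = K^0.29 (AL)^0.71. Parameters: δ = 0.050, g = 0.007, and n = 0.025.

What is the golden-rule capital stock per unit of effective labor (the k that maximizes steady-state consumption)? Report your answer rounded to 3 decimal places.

k_gold ≈ 5.925

The golden rule sets f'(k) = n + g + δ, i.e. α·k^(α−1) = n + g + δ.
So k^(1−α) = α / (n + g + δ) = 0.29 / 0.082 = 3.5366.
k_gold = 3.5366^(1/0.71) ≈ 5.9246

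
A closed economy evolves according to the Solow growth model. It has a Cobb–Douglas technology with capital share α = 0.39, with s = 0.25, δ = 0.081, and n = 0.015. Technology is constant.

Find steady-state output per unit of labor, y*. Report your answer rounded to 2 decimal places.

At the steady state, Δk = 0, so s·k^α = (n + δ)·k.
Rearranging, k^(1−α) = s / (n + δ).
k^0.61 = 0.25 / (0.015 + 0.081) = 0.25 / 0.096 = 2.6042
k* = 2.6042^(1/0.61) ≈ 4.8021
y* = (k*)^α = 4.8021^0.39 ≈ 1.8440

y* = 1.84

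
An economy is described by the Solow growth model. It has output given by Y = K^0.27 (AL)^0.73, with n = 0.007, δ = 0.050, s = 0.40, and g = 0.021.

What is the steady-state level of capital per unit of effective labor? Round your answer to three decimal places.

k* = 9.388

In steady state, investment equals break-even investment: s·k^α = (n + g + δ)·k.
Dividing both sides by k: k^(1−α) = s / (n + g + δ).
k^0.73 = 0.40 / (0.007 + 0.021 + 0.050) = 0.40 / 0.078 = 5.1282
k* = 5.1282^(1/0.73) ≈ 9.3876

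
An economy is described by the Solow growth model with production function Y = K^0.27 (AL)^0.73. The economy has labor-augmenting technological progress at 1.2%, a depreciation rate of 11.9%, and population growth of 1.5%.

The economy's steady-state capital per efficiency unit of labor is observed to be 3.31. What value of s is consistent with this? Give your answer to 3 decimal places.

Steady state requires s·f(k) = (n + g + δ)·k, i.e. s·k^α = (n + g + δ)·k.
So s / (n + g + δ) = (k*)^(1−α) = 3.31^0.73 = 2.3959.
Therefore s = 2.3959 × (n + g + δ) = 2.3959 × 0.146 = 0.3498.

s ≈ 0.350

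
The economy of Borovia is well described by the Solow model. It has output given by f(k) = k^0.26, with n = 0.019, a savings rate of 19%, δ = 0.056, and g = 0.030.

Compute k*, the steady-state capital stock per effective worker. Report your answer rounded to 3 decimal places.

k* ≈ 2.229

At the steady state, Δk = 0, so s·k^α = (n + g + δ)·k.
Rearranging, k^(1−α) = s / (n + g + δ).
k^0.74 = 0.19 / (0.019 + 0.030 + 0.056) = 0.19 / 0.105 = 1.8095
k* = 1.8095^(1/0.74) ≈ 2.2287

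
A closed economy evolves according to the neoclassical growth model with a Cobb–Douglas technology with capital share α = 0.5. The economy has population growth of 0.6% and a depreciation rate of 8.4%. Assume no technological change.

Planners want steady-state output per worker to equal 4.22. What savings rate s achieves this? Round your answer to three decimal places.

s ≈ 0.380

At the steady state, Δk = 0, so s·k^α = (n + δ)·k.
Since y* = [s/(n + δ)]^(α/(1−α)), we have s/(n + δ) = (y*)^((1−α)/α) = 4.22^1 = 4.2200.
Therefore s = 4.2200 × (n + δ) = 4.2200 × 0.090 = 0.3798.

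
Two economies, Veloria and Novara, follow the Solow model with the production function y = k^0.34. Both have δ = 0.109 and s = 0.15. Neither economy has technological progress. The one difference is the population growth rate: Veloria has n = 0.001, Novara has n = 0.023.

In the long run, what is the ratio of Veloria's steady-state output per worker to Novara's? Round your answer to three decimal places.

ratio ≈ 1.098

Steady-state y* = [s/(n + δ)]^(α/(1−α)), so the ratio is [ (s_V/(n + δ)_V) / (s_N/(n + δ)_N) ]^0.5152.
s_V/(n + δ)_V = 0.15/0.110 = 1.3636; s_N/(n + δ)_N = 0.15/0.132 = 1.1364.
Ratio = (1.3636/1.1364)^0.5152 = 1.1999^0.5152 ≈ 1.0984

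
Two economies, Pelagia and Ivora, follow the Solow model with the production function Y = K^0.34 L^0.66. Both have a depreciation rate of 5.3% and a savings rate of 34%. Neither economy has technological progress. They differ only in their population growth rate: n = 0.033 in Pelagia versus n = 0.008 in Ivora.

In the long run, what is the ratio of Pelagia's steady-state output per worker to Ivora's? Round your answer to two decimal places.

ratio ≈ 0.84

Steady-state y* = [s/(n + δ)]^(α/(1−α)), so the ratio is [ (s_P/(n + δ)_P) / (s_I/(n + δ)_I) ]^0.5152.
s_P/(n + δ)_P = 0.34/0.086 = 3.9535; s_I/(n + δ)_I = 0.34/0.061 = 5.5738.
Ratio = (3.9535/5.5738)^0.5152 = 0.7093^0.5152 ≈ 0.8378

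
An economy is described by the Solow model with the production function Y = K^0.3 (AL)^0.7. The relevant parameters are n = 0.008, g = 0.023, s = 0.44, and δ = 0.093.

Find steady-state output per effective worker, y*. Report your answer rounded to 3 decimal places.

In steady state, investment equals break-even investment: s·k^α = (n + g + δ)·k.
Dividing both sides by k: k^(1−α) = s / (n + g + δ).
k^0.7 = 0.44 / (0.008 + 0.023 + 0.093) = 0.44 / 0.124 = 3.5484
k* = 3.5484^(1/0.7) ≈ 6.1061
y* = (k*)^α = 6.1061^0.3 ≈ 1.7208

y* ≈ 1.721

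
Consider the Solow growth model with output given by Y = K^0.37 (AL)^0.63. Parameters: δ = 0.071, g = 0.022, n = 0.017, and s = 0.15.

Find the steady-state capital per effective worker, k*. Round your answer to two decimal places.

At the steady state, Δk = 0, so s·k^α = (n + g + δ)·k.
Rearranging, k^(1−α) = s / (n + g + δ).
k^0.63 = 0.15 / (0.017 + 0.022 + 0.071) = 0.15 / 0.110 = 1.3636
k* = 1.3636^(1/0.63) ≈ 1.6360

k* = 1.64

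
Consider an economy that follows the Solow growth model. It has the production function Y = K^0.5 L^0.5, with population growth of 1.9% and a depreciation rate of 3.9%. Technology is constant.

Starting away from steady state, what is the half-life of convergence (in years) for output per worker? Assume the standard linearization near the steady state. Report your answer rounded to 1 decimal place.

Near the steady state the convergence rate is λ = (1 − α)(n + δ).
λ = (1 − 0.5) × 0.058 = 0.5 × 0.058 = 0.0290
Half-life = ln 2 / λ = 0.6931 / 0.0290 ≈ 23.90 years

about 23.9 years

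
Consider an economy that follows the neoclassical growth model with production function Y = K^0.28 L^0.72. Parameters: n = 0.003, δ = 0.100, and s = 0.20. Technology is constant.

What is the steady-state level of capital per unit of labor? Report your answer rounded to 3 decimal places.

k* = 2.513

Steady state requires s·f(k) = (n + δ)·k, i.e. s·k^α = (n + δ)·k.
Dividing both sides by k: k^(1−α) = s / (n + δ).
k^0.72 = 0.20 / (0.003 + 0.100) = 0.20 / 0.103 = 1.9417
k* = 1.9417^(1/0.72) ≈ 2.5133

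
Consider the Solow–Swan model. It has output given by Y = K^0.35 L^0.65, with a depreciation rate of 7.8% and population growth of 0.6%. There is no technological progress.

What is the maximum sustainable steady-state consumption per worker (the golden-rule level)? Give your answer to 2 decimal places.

At the golden rule, f'(k) = n + δ, so α·k^(α−1) = n + δ and k_gold = (α/(n + δ))^(1/(1−α)).
k_gold = (0.35/0.084)^(1/0.65) = 4.1667^1.5385 ≈ 8.9857
c_gold = f(k_gold) − (n + δ)·k_gold = 2.1565 − 0.084×8.9857 ≈ 1.4017

c_gold ≈ 1.40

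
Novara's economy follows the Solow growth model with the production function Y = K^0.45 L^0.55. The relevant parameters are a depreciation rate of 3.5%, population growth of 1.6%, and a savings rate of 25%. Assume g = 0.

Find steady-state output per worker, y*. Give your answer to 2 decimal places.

Steady state requires s·f(k) = (n + δ)·k, i.e. s·k^α = (n + δ)·k.
Rearranging, k^(1−α) = s / (n + δ).
k^0.55 = 0.25 / (0.016 + 0.035) = 0.25 / 0.051 = 4.9020
k* = 4.9020^(1/0.55) ≈ 17.9980
y* = (k*)^α = 17.9980^0.45 ≈ 3.6716

y* ≈ 3.67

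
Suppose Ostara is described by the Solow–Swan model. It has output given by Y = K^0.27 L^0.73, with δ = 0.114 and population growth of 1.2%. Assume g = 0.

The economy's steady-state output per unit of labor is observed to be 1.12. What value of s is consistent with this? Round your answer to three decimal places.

At the steady state, Δk = 0, so s·k^α = (n + δ)·k.
Since y* = [s/(n + δ)]^(α/(1−α)), we have s/(n + δ) = (y*)^((1−α)/α) = 1.12^2.7037 = 1.3585.
Therefore s = 1.3585 × (n + δ) = 1.3585 × 0.126 = 0.1712.

s ≈ 0.171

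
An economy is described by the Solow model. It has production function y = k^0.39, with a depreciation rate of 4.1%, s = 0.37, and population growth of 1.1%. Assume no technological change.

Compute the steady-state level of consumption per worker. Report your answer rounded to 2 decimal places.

Steady state requires s·f(k) = (n + δ)·k, i.e. s·k^α = (n + δ)·k.
Rearranging, k^(1−α) = s / (n + δ).
k^0.61 = 0.37 / (0.011 + 0.041) = 0.37 / 0.052 = 7.1154
k* = 7.1154^(1/0.61) ≈ 24.9487
y* = (k*)^α = 24.9487^0.39 ≈ 3.5063
c* = (1 − s)·y* = (1 − 0.37) × 3.5063 ≈ 2.2090

c* ≈ 2.21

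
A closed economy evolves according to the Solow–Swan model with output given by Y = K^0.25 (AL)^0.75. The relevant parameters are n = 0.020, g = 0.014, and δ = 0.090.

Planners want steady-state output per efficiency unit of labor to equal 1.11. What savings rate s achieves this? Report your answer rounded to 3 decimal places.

At the steady state, Δk = 0, so s·k^α = (n + g + δ)·k.
Since y* = [s/(n + g + δ)]^(α/(1−α)), we have s/(n + g + δ) = (y*)^((1−α)/α) = 1.11^3 = 1.3676.
Therefore s = 1.3676 × (n + g + δ) = 1.3676 × 0.124 = 0.1696.

s ≈ 0.170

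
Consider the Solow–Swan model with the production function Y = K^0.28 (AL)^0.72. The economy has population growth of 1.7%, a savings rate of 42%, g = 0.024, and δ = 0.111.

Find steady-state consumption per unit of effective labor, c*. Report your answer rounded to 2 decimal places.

c* ≈ 0.86

At the steady state, Δk = 0, so s·k^α = (n + g + δ)·k.
Dividing both sides by k: k^(1−α) = s / (n + g + δ).
k^0.72 = 0.42 / (0.017 + 0.024 + 0.111) = 0.42 / 0.152 = 2.7632
k* = 2.7632^(1/0.72) ≈ 4.1027
y* = (k*)^α = 4.1027^0.28 ≈ 1.4848
c* = (1 − s)·y* = (1 − 0.42) × 1.4848 ≈ 0.8612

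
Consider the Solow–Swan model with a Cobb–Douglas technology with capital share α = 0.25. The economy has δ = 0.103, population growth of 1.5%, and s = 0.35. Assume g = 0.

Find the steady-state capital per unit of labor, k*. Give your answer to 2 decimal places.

At the steady state, Δk = 0, so s·k^α = (n + δ)·k.
Dividing both sides by k: k^(1−α) = s / (n + δ).
k^0.75 = 0.35 / (0.015 + 0.103) = 0.35 / 0.118 = 2.9661
k* = 2.9661^(1/0.75) ≈ 4.2617

k* ≈ 4.26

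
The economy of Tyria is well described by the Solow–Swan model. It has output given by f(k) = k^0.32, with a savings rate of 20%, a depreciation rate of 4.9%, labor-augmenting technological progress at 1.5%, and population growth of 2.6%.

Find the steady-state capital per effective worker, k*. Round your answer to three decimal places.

k* = 3.236

Steady state requires s·f(k) = (n + g + δ)·k, i.e. s·k^α = (n + g + δ)·k.
Rearranging, k^(1−α) = s / (n + g + δ).
k^0.68 = 0.20 / (0.026 + 0.015 + 0.049) = 0.20 / 0.090 = 2.2222
k* = 2.2222^(1/0.68) ≈ 3.2358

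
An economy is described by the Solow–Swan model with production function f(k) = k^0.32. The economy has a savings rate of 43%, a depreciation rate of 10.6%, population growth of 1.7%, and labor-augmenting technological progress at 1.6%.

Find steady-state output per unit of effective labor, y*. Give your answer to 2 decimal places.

y* = 1.70

At the steady state, Δk = 0, so s·k^α = (n + g + δ)·k.
Dividing both sides by k: k^(1−α) = s / (n + g + δ).
k^0.68 = 0.43 / (0.017 + 0.016 + 0.106) = 0.43 / 0.139 = 3.0935
k* = 3.0935^(1/0.68) ≈ 5.2632
y* = (k*)^α = 5.2632^0.32 ≈ 1.7014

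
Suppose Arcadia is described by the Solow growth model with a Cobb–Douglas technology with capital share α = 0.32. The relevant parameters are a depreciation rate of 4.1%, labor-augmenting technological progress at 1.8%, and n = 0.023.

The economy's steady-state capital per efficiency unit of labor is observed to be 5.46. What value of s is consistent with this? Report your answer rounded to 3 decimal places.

At the steady state, Δk = 0, so s·k^α = (n + g + δ)·k.
So s / (n + g + δ) = (k*)^(1−α) = 5.46^0.68 = 3.1717.
Therefore s = 3.1717 × (n + g + δ) = 3.1717 × 0.082 = 0.2601.

s ≈ 0.260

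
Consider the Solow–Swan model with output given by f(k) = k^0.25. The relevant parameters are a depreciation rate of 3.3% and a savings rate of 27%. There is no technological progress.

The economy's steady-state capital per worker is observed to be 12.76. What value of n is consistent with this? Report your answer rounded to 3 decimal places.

n ≈ 0.007

At the steady state, Δk = 0, so s·k^α = (n + δ)·k.
So s / (n + δ) = (k*)^(1−α) = 12.76^0.75 = 6.7513.
Therefore n + δ = s / 6.7513 = 0.27 / 6.7513 = 0.0400, so n = 0.0400 − 0.033 = 0.0070.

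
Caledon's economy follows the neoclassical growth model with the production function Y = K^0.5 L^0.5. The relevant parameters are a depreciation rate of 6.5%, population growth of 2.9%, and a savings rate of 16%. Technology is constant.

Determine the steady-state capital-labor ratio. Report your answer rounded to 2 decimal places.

k* ≈ 2.90

Steady state requires s·f(k) = (n + δ)·k, i.e. s·k^α = (n + δ)·k.
Dividing both sides by k: k^(1−α) = s / (n + δ).
k^0.5 = 0.16 / (0.029 + 0.065) = 0.16 / 0.094 = 1.7021
k* = 1.7021^(1/0.5) ≈ 2.8971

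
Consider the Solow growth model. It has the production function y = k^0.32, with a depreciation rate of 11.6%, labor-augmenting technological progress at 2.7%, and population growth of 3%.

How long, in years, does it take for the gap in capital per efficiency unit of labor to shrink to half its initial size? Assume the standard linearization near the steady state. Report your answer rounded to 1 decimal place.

Near the steady state the convergence rate is λ = (1 − α)(n + g + δ).
λ = (1 − 0.32) × 0.173 = 0.68 × 0.173 = 0.11764
Half-life = ln 2 / λ = 0.6931 / 0.11764 ≈ 5.89 years

t_½ ≈ 5.9 years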